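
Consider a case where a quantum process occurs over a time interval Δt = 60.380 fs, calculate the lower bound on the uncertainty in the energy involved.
5.451 meV

Using the energy-time uncertainty principle:
ΔEΔt ≥ ℏ/2

The minimum uncertainty in energy is:
ΔE_min = ℏ/(2Δt)
ΔE_min = (1.055e-34 J·s) / (2 × 6.038e-14 s)
ΔE_min = 8.733e-22 J = 5.451 meV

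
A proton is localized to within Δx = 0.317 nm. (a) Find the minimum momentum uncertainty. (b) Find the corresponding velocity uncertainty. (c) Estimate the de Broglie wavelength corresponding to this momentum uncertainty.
(a) Δp_min = 1.663 × 10^-25 kg·m/s
(b) Δv_min = 99.446 m/s
(c) λ_dB = 3.984 nm

Step-by-step:

(a) From the uncertainty principle:
Δp_min = ℏ/(2Δx) = (1.055e-34 J·s)/(2 × 3.170e-10 m) = 1.663e-25 kg·m/s

(b) The velocity uncertainty:
Δv = Δp/m = (1.663e-25 kg·m/s)/(1.673e-27 kg) = 9.945e+01 m/s = 99.446 m/s

(c) The de Broglie wavelength for this momentum:
λ = h/p = (6.626e-34 J·s)/(1.663e-25 kg·m/s) = 3.984e-09 m = 3.984 nm

Note: The de Broglie wavelength is comparable to the localization size, as expected from wave-particle duality.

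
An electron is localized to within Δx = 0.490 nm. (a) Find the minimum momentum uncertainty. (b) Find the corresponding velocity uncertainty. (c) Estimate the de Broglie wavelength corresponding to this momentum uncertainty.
(a) Δp_min = 1.076 × 10^-25 kg·m/s
(b) Δv_min = 118.130 km/s
(c) λ_dB = 6.158 nm

Step-by-step:

(a) From the uncertainty principle:
Δp_min = ℏ/(2Δx) = (1.055e-34 J·s)/(2 × 4.900e-10 m) = 1.076e-25 kg·m/s

(b) The velocity uncertainty:
Δv = Δp/m = (1.076e-25 kg·m/s)/(9.109e-31 kg) = 1.181e+05 m/s = 118.130 km/s

(c) The de Broglie wavelength for this momentum:
λ = h/p = (6.626e-34 J·s)/(1.076e-25 kg·m/s) = 6.158e-09 m = 6.158 nm

Note: The de Broglie wavelength is comparable to the localization size, as expected from wave-particle duality.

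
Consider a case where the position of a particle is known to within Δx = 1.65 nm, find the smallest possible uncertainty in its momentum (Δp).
3.196 × 10^-26 kg·m/s

Using the Heisenberg uncertainty principle:
ΔxΔp ≥ ℏ/2

The minimum uncertainty in momentum is:
Δp_min = ℏ/(2Δx)
Δp_min = (1.055e-34 J·s) / (2 × 1.650e-09 m)
Δp_min = 3.196e-26 kg·m/s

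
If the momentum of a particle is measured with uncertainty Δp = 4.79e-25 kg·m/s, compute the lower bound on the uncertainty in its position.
110.081 pm

Using the Heisenberg uncertainty principle:
ΔxΔp ≥ ℏ/2

The minimum uncertainty in position is:
Δx_min = ℏ/(2Δp)
Δx_min = (1.055e-34 J·s) / (2 × 4.790e-25 kg·m/s)
Δx_min = 1.101e-10 m = 110.081 pm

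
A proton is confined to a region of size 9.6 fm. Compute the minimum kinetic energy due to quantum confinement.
56.287 keV

Using the uncertainty principle:

1. Position uncertainty: Δx ≈ 9.600e-15 m
2. Minimum momentum uncertainty: Δp = ℏ/(2Δx) = 5.493e-21 kg·m/s
3. Minimum kinetic energy:
   KE = (Δp)²/(2m) = (5.493e-21)²/(2 × 1.673e-27 kg)
   KE = 9.018e-15 J = 56.287 keV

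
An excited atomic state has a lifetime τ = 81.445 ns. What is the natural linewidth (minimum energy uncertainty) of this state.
4.041 neV

Using the energy-time uncertainty principle:
ΔEΔt ≥ ℏ/2

The lifetime τ represents the time uncertainty Δt.
The natural linewidth (minimum energy uncertainty) is:

ΔE = ℏ/(2τ)
ΔE = (1.055e-34 J·s) / (2 × 8.144e-08 s)
ΔE = 6.474e-28 J = 4.041 neV

This natural linewidth limits the precision of spectroscopic measurements.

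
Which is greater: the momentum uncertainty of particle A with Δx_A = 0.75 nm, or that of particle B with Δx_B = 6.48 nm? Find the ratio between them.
Particle A has the larger minimum momentum uncertainty, by a factor of 8.64.

For each particle, the minimum momentum uncertainty is Δp_min = ℏ/(2Δx):

Particle A: Δp_A = ℏ/(2×7.500e-10 m) = 7.030e-26 kg·m/s
Particle B: Δp_B = ℏ/(2×6.480e-09 m) = 8.137e-27 kg·m/s

Ratio: Δp_A/Δp_B = 8.64

Since Δp_min ∝ 1/Δx, the particle with smaller position uncertainty (A) has larger momentum uncertainty.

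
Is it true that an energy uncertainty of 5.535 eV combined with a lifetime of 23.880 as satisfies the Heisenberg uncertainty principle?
No, it violates the uncertainty relation.

Calculate the product ΔEΔt:
ΔE = 5.535 eV = 8.868e-19 J
ΔEΔt = (8.868e-19 J) × (2.388e-17 s)
ΔEΔt = 2.118e-35 J·s

Compare to the minimum allowed value ℏ/2:
ℏ/2 = 5.273e-35 J·s

Since ΔEΔt = 2.118e-35 J·s < 5.273e-35 J·s = ℏ/2,
this violates the uncertainty relation.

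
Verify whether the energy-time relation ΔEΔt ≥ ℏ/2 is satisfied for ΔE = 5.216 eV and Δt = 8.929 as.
No, it violates the uncertainty relation.

Calculate the product ΔEΔt:
ΔE = 5.216 eV = 8.357e-19 J
ΔEΔt = (8.357e-19 J) × (8.929e-18 s)
ΔEΔt = 7.462e-36 J·s

Compare to the minimum allowed value ℏ/2:
ℏ/2 = 5.273e-35 J·s

Since ΔEΔt = 7.462e-36 J·s < 5.273e-35 J·s = ℏ/2,
this violates the uncertainty relation.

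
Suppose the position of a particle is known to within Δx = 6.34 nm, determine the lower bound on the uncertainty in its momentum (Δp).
8.317 × 10^-27 kg·m/s

Using the Heisenberg uncertainty principle:
ΔxΔp ≥ ℏ/2

The minimum uncertainty in momentum is:
Δp_min = ℏ/(2Δx)
Δp_min = (1.055e-34 J·s) / (2 × 6.340e-09 m)
Δp_min = 8.317e-27 kg·m/s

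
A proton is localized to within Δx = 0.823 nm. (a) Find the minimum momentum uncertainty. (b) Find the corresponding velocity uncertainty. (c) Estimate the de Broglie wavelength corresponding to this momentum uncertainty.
(a) Δp_min = 6.407 × 10^-26 kg·m/s
(b) Δv_min = 38.304 m/s
(c) λ_dB = 10.342 nm

Step-by-step:

(a) From the uncertainty principle:
Δp_min = ℏ/(2Δx) = (1.055e-34 J·s)/(2 × 8.230e-10 m) = 6.407e-26 kg·m/s

(b) The velocity uncertainty:
Δv = Δp/m = (6.407e-26 kg·m/s)/(1.673e-27 kg) = 3.830e+01 m/s = 38.304 m/s

(c) The de Broglie wavelength for this momentum:
λ = h/p = (6.626e-34 J·s)/(6.407e-26 kg·m/s) = 1.034e-08 m = 10.342 nm

Note: The de Broglie wavelength is comparable to the localization size, as expected from wave-particle duality.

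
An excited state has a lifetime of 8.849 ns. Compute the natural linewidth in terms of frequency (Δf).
8.993 MHz

Using the energy-time uncertainty principle and E = hf:
ΔEΔt ≥ ℏ/2
hΔf·Δt ≥ ℏ/2

The minimum frequency uncertainty is:
Δf = ℏ/(2hτ) = 1/(4πτ)
Δf = 1/(4π × 8.849e-09 s)
Δf = 8.993e+06 Hz = 8.993 MHz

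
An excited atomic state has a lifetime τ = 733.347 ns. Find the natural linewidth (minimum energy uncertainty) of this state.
448.773 peV

Using the energy-time uncertainty principle:
ΔEΔt ≥ ℏ/2

The lifetime τ represents the time uncertainty Δt.
The natural linewidth (minimum energy uncertainty) is:

ΔE = ℏ/(2τ)
ΔE = (1.055e-34 J·s) / (2 × 7.333e-07 s)
ΔE = 7.190e-29 J = 448.773 peV

This natural linewidth limits the precision of spectroscopic measurements.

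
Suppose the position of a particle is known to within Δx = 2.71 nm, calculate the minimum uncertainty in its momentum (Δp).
1.946 × 10^-26 kg·m/s

Using the Heisenberg uncertainty principle:
ΔxΔp ≥ ℏ/2

The minimum uncertainty in momentum is:
Δp_min = ℏ/(2Δx)
Δp_min = (1.055e-34 J·s) / (2 × 2.710e-09 m)
Δp_min = 1.946e-26 kg·m/s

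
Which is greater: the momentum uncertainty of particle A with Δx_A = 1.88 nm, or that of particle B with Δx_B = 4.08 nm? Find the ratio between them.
Particle A has the larger minimum momentum uncertainty, by a factor of 2.17.

For each particle, the minimum momentum uncertainty is Δp_min = ℏ/(2Δx):

Particle A: Δp_A = ℏ/(2×1.880e-09 m) = 2.805e-26 kg·m/s
Particle B: Δp_B = ℏ/(2×4.080e-09 m) = 1.292e-26 kg·m/s

Ratio: Δp_A/Δp_B = 2.17

Since Δp_min ∝ 1/Δx, the particle with smaller position uncertainty (A) has larger momentum uncertainty.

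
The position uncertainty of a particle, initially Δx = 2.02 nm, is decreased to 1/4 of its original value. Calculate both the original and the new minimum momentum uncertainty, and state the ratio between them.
Original Δp_min = 2.610 × 10^-26 kg·m/s; new Δp'_min = 1.044 × 10^-25 kg·m/s; ratio Δp'_min/Δp_min = 4.

From the uncertainty principle ΔxΔp ≥ ℏ/2, the minimum momentum uncertainty is Δp_min = ℏ/(2Δx).

Original (Δx = 2.02 nm = 2.020e-09 m):
Δp_min = (1.055e-34 J·s)/(2 × 2.020e-09 m) = 2.610e-26 kg·m/s

When Δx → (1/4)Δx:
Δp'_min = ℏ/(2 × (1/4)Δx) = 4 × ℏ/(2Δx) = 4 × Δp_min
Δp'_min = 4 × 2.610e-26 kg·m/s = 1.044e-25 kg·m/s

Since Δp_min ∝ 1/Δx, when Δx is decreased to 1/4 of its original value, Δp_min increases to 4 times its original value.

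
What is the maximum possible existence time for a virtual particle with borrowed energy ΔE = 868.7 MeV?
3.788 × 10^-25 s

Using the energy-time uncertainty principle:
ΔEΔt ≥ ℏ/2

For a virtual particle borrowing energy ΔE, the maximum lifetime is:
Δt_max = ℏ/(2ΔE)

Converting energy:
ΔE = 868.7 MeV = 1.392e-10 J

Δt_max = (1.055e-34 J·s) / (2 × 1.392e-10 J)
Δt_max = 3.788e-25 s = 3.788 × 10^-25 s

Virtual particles with higher borrowed energy exist for shorter times.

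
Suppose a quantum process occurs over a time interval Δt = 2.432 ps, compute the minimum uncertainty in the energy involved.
135.323 μeV

Using the energy-time uncertainty principle:
ΔEΔt ≥ ℏ/2

The minimum uncertainty in energy is:
ΔE_min = ℏ/(2Δt)
ΔE_min = (1.055e-34 J·s) / (2 × 2.432e-12 s)
ΔE_min = 2.168e-23 J = 135.323 μeV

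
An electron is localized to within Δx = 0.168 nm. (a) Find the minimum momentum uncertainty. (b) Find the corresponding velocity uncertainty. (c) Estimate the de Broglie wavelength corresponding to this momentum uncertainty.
(a) Δp_min = 3.139 × 10^-25 kg·m/s
(b) Δv_min = 344.547 km/s
(c) λ_dB = 2.111 nm

Step-by-step:

(a) From the uncertainty principle:
Δp_min = ℏ/(2Δx) = (1.055e-34 J·s)/(2 × 1.680e-10 m) = 3.139e-25 kg·m/s

(b) The velocity uncertainty:
Δv = Δp/m = (3.139e-25 kg·m/s)/(9.109e-31 kg) = 3.445e+05 m/s = 344.547 km/s

(c) The de Broglie wavelength for this momentum:
λ = h/p = (6.626e-34 J·s)/(3.139e-25 kg·m/s) = 2.111e-09 m = 2.111 nm

Note: The de Broglie wavelength is comparable to the localization size, as expected from wave-particle duality.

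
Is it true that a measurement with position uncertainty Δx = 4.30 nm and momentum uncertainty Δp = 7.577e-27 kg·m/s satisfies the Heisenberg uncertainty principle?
No, it violates the uncertainty principle (impossible measurement).

Calculate the product ΔxΔp:
ΔxΔp = (4.300e-09 m) × (7.577e-27 kg·m/s)
ΔxΔp = 3.258e-35 J·s

Compare to the minimum allowed value ℏ/2:
ℏ/2 = 5.273e-35 J·s

Since ΔxΔp = 3.258e-35 J·s < 5.273e-35 J·s = ℏ/2,
the measurement violates the uncertainty principle.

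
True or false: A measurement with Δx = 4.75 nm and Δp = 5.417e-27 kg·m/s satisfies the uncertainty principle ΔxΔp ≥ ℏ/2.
No, it violates the uncertainty principle (impossible measurement).

Calculate the product ΔxΔp:
ΔxΔp = (4.750e-09 m) × (5.417e-27 kg·m/s)
ΔxΔp = 2.573e-35 J·s

Compare to the minimum allowed value ℏ/2:
ℏ/2 = 5.273e-35 J·s

Since ΔxΔp = 2.573e-35 J·s < 5.273e-35 J·s = ℏ/2,
the measurement violates the uncertainty principle.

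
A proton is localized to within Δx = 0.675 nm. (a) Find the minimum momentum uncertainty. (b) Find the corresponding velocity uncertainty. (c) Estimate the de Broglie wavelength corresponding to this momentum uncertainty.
(a) Δp_min = 7.812 × 10^-26 kg·m/s
(b) Δv_min = 46.703 m/s
(c) λ_dB = 8.482 nm

Step-by-step:

(a) From the uncertainty principle:
Δp_min = ℏ/(2Δx) = (1.055e-34 J·s)/(2 × 6.750e-10 m) = 7.812e-26 kg·m/s

(b) The velocity uncertainty:
Δv = Δp/m = (7.812e-26 kg·m/s)/(1.673e-27 kg) = 4.670e+01 m/s = 46.703 m/s

(c) The de Broglie wavelength for this momentum:
λ = h/p = (6.626e-34 J·s)/(7.812e-26 kg·m/s) = 8.482e-09 m = 8.482 nm

Note: The de Broglie wavelength is comparable to the localization size, as expected from wave-particle duality.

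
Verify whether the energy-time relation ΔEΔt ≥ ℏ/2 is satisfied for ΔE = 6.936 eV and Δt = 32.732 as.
No, it violates the uncertainty relation.

Calculate the product ΔEΔt:
ΔE = 6.936 eV = 1.111e-18 J
ΔEΔt = (1.111e-18 J) × (3.273e-17 s)
ΔEΔt = 3.637e-35 J·s

Compare to the minimum allowed value ℏ/2:
ℏ/2 = 5.273e-35 J·s

Since ΔEΔt = 3.637e-35 J·s < 5.273e-35 J·s = ℏ/2,
this violates the uncertainty relation.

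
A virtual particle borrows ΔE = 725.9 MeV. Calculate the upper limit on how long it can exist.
4.534 × 10^-25 s

Using the energy-time uncertainty principle:
ΔEΔt ≥ ℏ/2

For a virtual particle borrowing energy ΔE, the maximum lifetime is:
Δt_max = ℏ/(2ΔE)

Converting energy:
ΔE = 725.9 MeV = 1.163e-10 J

Δt_max = (1.055e-34 J·s) / (2 × 1.163e-10 J)
Δt_max = 4.534e-25 s = 4.534 × 10^-25 s

Virtual particles with higher borrowed energy exist for shorter times.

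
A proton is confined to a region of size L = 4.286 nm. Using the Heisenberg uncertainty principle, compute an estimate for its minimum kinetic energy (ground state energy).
282.390 neV

Using the uncertainty principle to estimate ground state energy:

1. The position uncertainty is approximately the confinement size:
   Δx ≈ L = 4.286e-09 m

2. From ΔxΔp ≥ ℏ/2, the minimum momentum uncertainty is:
   Δp ≈ ℏ/(2L) = 1.230e-26 kg·m/s

3. The kinetic energy is approximately:
   KE ≈ (Δp)²/(2m) = (1.230e-26)²/(2 × 1.673e-27 kg)
   KE ≈ 4.524e-26 J = 282.390 neV

This is an order-of-magnitude estimate of the ground state energy.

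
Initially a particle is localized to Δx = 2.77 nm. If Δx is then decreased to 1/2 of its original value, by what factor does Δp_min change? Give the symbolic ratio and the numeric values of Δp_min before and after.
Original Δp_min = 1.904 × 10^-26 kg·m/s; new Δp'_min = 3.807 × 10^-26 kg·m/s; ratio Δp'_min/Δp_min = 2.

From the uncertainty principle ΔxΔp ≥ ℏ/2, the minimum momentum uncertainty is Δp_min = ℏ/(2Δx).

Original (Δx = 2.77 nm = 2.770e-09 m):
Δp_min = (1.055e-34 J·s)/(2 × 2.770e-09 m) = 1.904e-26 kg·m/s

When Δx → (1/2)Δx:
Δp'_min = ℏ/(2 × (1/2)Δx) = 2 × ℏ/(2Δx) = 2 × Δp_min
Δp'_min = 2 × 1.904e-26 kg·m/s = 3.807e-26 kg·m/s

Since Δp_min ∝ 1/Δx, when Δx is decreased to 1/2 of its original value, Δp_min increases to 2 times its original value.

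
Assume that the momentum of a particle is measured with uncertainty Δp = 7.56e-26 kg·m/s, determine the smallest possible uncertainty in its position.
697.468 pm

Using the Heisenberg uncertainty principle:
ΔxΔp ≥ ℏ/2

The minimum uncertainty in position is:
Δx_min = ℏ/(2Δp)
Δx_min = (1.055e-34 J·s) / (2 × 7.560e-26 kg·m/s)
Δx_min = 6.975e-10 m = 697.468 pm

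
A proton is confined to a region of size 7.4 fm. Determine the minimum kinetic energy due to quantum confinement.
94.731 keV

Using the uncertainty principle:

1. Position uncertainty: Δx ≈ 7.400e-15 m
2. Minimum momentum uncertainty: Δp = ℏ/(2Δx) = 7.125e-21 kg·m/s
3. Minimum kinetic energy:
   KE = (Δp)²/(2m) = (7.125e-21)²/(2 × 1.673e-27 kg)
   KE = 1.518e-14 J = 94.731 keV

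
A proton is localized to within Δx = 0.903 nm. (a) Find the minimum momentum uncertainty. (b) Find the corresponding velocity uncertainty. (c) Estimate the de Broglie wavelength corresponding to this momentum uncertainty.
(a) Δp_min = 5.839 × 10^-26 kg·m/s
(b) Δv_min = 34.911 m/s
(c) λ_dB = 11.347 nm

Step-by-step:

(a) From the uncertainty principle:
Δp_min = ℏ/(2Δx) = (1.055e-34 J·s)/(2 × 9.030e-10 m) = 5.839e-26 kg·m/s

(b) The velocity uncertainty:
Δv = Δp/m = (5.839e-26 kg·m/s)/(1.673e-27 kg) = 3.491e+01 m/s = 34.911 m/s

(c) The de Broglie wavelength for this momentum:
λ = h/p = (6.626e-34 J·s)/(5.839e-26 kg·m/s) = 1.135e-08 m = 11.347 nm

Note: The de Broglie wavelength is comparable to the localization size, as expected from wave-particle duality.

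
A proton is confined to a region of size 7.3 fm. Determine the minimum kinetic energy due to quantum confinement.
97.344 keV

Using the uncertainty principle:

1. Position uncertainty: Δx ≈ 7.300e-15 m
2. Minimum momentum uncertainty: Δp = ℏ/(2Δx) = 7.223e-21 kg·m/s
3. Minimum kinetic energy:
   KE = (Δp)²/(2m) = (7.223e-21)²/(2 × 1.673e-27 kg)
   KE = 1.560e-14 J = 97.344 keV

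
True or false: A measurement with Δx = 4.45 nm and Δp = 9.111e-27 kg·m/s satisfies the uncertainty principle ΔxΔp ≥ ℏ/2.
No, it violates the uncertainty principle (impossible measurement).

Calculate the product ΔxΔp:
ΔxΔp = (4.450e-09 m) × (9.111e-27 kg·m/s)
ΔxΔp = 4.054e-35 J·s

Compare to the minimum allowed value ℏ/2:
ℏ/2 = 5.273e-35 J·s

Since ΔxΔp = 4.054e-35 J·s < 5.273e-35 J·s = ℏ/2,
the measurement violates the uncertainty principle.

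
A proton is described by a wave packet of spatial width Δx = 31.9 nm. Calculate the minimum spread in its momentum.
1.653 × 10^-27 kg·m/s

For a wave packet, the spatial width Δx and momentum spread Δp are related by the uncertainty principle:
ΔxΔp ≥ ℏ/2

The minimum momentum spread is:
Δp_min = ℏ/(2Δx)
Δp_min = (1.055e-34 J·s) / (2 × 3.190e-08 m)
Δp_min = 1.653e-27 kg·m/s

A wave packet cannot have both a well-defined position and well-defined momentum.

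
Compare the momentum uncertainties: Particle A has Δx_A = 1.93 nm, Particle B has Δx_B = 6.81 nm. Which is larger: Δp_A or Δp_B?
Particle A has the larger minimum momentum uncertainty, by a factor of 3.53.

For each particle, the minimum momentum uncertainty is Δp_min = ℏ/(2Δx):

Particle A: Δp_A = ℏ/(2×1.930e-09 m) = 2.732e-26 kg·m/s
Particle B: Δp_B = ℏ/(2×6.810e-09 m) = 7.743e-27 kg·m/s

Ratio: Δp_A/Δp_B = 3.53

Since Δp_min ∝ 1/Δx, the particle with smaller position uncertainty (A) has larger momentum uncertainty.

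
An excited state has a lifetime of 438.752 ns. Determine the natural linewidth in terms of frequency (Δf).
181.372 kHz

Using the energy-time uncertainty principle and E = hf:
ΔEΔt ≥ ℏ/2
hΔf·Δt ≥ ℏ/2

The minimum frequency uncertainty is:
Δf = ℏ/(2hτ) = 1/(4πτ)
Δf = 1/(4π × 4.388e-07 s)
Δf = 1.814e+05 Hz = 181.372 kHz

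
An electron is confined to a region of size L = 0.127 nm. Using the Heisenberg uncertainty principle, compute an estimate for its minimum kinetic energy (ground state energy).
590.548 meV

Using the uncertainty principle to estimate ground state energy:

1. The position uncertainty is approximately the confinement size:
   Δx ≈ L = 1.270e-10 m

2. From ΔxΔp ≥ ℏ/2, the minimum momentum uncertainty is:
   Δp ≈ ℏ/(2L) = 4.152e-25 kg·m/s

3. The kinetic energy is approximately:
   KE ≈ (Δp)²/(2m) = (4.152e-25)²/(2 × 9.109e-31 kg)
   KE ≈ 9.462e-20 J = 590.548 meV

This is an order-of-magnitude estimate of the ground state energy.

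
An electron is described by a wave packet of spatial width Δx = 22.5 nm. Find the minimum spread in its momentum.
2.343 × 10^-27 kg·m/s

For a wave packet, the spatial width Δx and momentum spread Δp are related by the uncertainty principle:
ΔxΔp ≥ ℏ/2

The minimum momentum spread is:
Δp_min = ℏ/(2Δx)
Δp_min = (1.055e-34 J·s) / (2 × 2.250e-08 m)
Δp_min = 2.343e-27 kg·m/s

A wave packet cannot have both a well-defined position and well-defined momentum.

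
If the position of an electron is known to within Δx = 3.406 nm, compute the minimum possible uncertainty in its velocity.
16.995 km/s

Using the Heisenberg uncertainty principle and Δp = mΔv:
ΔxΔp ≥ ℏ/2
Δx(mΔv) ≥ ℏ/2

The minimum uncertainty in velocity is:
Δv_min = ℏ/(2mΔx)
Δv_min = (1.055e-34 J·s) / (2 × 9.109e-31 kg × 3.406e-09 m)
Δv_min = 1.699e+04 m/s = 16.995 km/s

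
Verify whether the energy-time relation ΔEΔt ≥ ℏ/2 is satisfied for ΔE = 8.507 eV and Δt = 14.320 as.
No, it violates the uncertainty relation.

Calculate the product ΔEΔt:
ΔE = 8.507 eV = 1.363e-18 J
ΔEΔt = (1.363e-18 J) × (1.432e-17 s)
ΔEΔt = 1.952e-35 J·s

Compare to the minimum allowed value ℏ/2:
ℏ/2 = 5.273e-35 J·s

Since ΔEΔt = 1.952e-35 J·s < 5.273e-35 J·s = ℏ/2,
this violates the uncertainty relation.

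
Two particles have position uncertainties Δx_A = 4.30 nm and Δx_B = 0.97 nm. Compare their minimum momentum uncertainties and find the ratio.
Particle B has the larger minimum momentum uncertainty, by a factor of 4.43.

For each particle, the minimum momentum uncertainty is Δp_min = ℏ/(2Δx):

Particle A: Δp_A = ℏ/(2×4.300e-09 m) = 1.226e-26 kg·m/s
Particle B: Δp_B = ℏ/(2×9.700e-10 m) = 5.436e-26 kg·m/s

Ratio: Δp_B/Δp_A = 4.43

Since Δp_min ∝ 1/Δx, the particle with smaller position uncertainty (B) has larger momentum uncertainty.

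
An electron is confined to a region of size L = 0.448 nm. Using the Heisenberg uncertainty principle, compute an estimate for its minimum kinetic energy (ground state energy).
47.458 meV

Using the uncertainty principle to estimate ground state energy:

1. The position uncertainty is approximately the confinement size:
   Δx ≈ L = 4.480e-10 m

2. From ΔxΔp ≥ ℏ/2, the minimum momentum uncertainty is:
   Δp ≈ ℏ/(2L) = 1.177e-25 kg·m/s

3. The kinetic energy is approximately:
   KE ≈ (Δp)²/(2m) = (1.177e-25)²/(2 × 9.109e-31 kg)
   KE ≈ 7.604e-21 J = 47.458 meV

This is an order-of-magnitude estimate of the ground state energy.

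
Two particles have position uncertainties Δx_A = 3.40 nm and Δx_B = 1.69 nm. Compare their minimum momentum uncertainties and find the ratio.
Particle B has the larger minimum momentum uncertainty, by a factor of 2.01.

For each particle, the minimum momentum uncertainty is Δp_min = ℏ/(2Δx):

Particle A: Δp_A = ℏ/(2×3.400e-09 m) = 1.551e-26 kg·m/s
Particle B: Δp_B = ℏ/(2×1.690e-09 m) = 3.120e-26 kg·m/s

Ratio: Δp_B/Δp_A = 2.01

Since Δp_min ∝ 1/Δx, the particle with smaller position uncertainty (B) has larger momentum uncertainty.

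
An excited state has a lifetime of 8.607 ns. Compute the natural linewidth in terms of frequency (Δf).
9.246 MHz

Using the energy-time uncertainty principle and E = hf:
ΔEΔt ≥ ℏ/2
hΔf·Δt ≥ ℏ/2

The minimum frequency uncertainty is:
Δf = ℏ/(2hτ) = 1/(4πτ)
Δf = 1/(4π × 8.607e-09 s)
Δf = 9.246e+06 Hz = 9.246 MHz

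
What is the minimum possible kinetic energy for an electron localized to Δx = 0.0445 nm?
4.810 eV

Localizing a particle requires giving it sufficient momentum uncertainty:

1. From uncertainty principle: Δp ≥ ℏ/(2Δx)
   Δp_min = (1.055e-34 J·s) / (2 × 4.450e-11 m)
   Δp_min = 1.185e-24 kg·m/s

2. This momentum uncertainty corresponds to kinetic energy:
   KE ≈ (Δp)²/(2m) = (1.185e-24)²/(2 × 9.109e-31 kg)
   KE = 7.706e-19 J = 4.810 eV

Tighter localization requires more energy.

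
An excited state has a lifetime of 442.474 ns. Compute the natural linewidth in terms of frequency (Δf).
179.847 kHz

Using the energy-time uncertainty principle and E = hf:
ΔEΔt ≥ ℏ/2
hΔf·Δt ≥ ℏ/2

The minimum frequency uncertainty is:
Δf = ℏ/(2hτ) = 1/(4πτ)
Δf = 1/(4π × 4.425e-07 s)
Δf = 1.798e+05 Hz = 179.847 kHz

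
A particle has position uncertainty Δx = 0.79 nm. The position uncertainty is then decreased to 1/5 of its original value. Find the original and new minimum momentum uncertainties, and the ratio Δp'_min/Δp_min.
Original Δp_min = 6.675 × 10^-26 kg·m/s; new Δp'_min = 3.337 × 10^-25 kg·m/s; ratio Δp'_min/Δp_min = 5.

From the uncertainty principle ΔxΔp ≥ ℏ/2, the minimum momentum uncertainty is Δp_min = ℏ/(2Δx).

Original (Δx = 0.79 nm = 7.900e-10 m):
Δp_min = (1.055e-34 J·s)/(2 × 7.900e-10 m) = 6.675e-26 kg·m/s

When Δx → (1/5)Δx:
Δp'_min = ℏ/(2 × (1/5)Δx) = 5 × ℏ/(2Δx) = 5 × Δp_min
Δp'_min = 5 × 6.675e-26 kg·m/s = 3.337e-25 kg·m/s

Since Δp_min ∝ 1/Δx, when Δx is decreased to 1/5 of its original value, Δp_min increases to 5 times its original value.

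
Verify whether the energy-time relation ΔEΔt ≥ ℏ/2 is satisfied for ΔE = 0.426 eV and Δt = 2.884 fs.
Yes, it satisfies the uncertainty relation.

Calculate the product ΔEΔt:
ΔE = 0.426 eV = 6.825e-20 J
ΔEΔt = (6.825e-20 J) × (2.884e-15 s)
ΔEΔt = 1.968e-34 J·s

Compare to the minimum allowed value ℏ/2:
ℏ/2 = 5.273e-35 J·s

Since ΔEΔt = 1.968e-34 J·s ≥ 5.273e-35 J·s = ℏ/2,
this satisfies the uncertainty relation.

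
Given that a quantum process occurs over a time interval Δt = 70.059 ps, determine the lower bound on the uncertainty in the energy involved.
4.698 μeV

Using the energy-time uncertainty principle:
ΔEΔt ≥ ℏ/2

The minimum uncertainty in energy is:
ΔE_min = ℏ/(2Δt)
ΔE_min = (1.055e-34 J·s) / (2 × 7.006e-11 s)
ΔE_min = 7.526e-25 J = 4.698 μeV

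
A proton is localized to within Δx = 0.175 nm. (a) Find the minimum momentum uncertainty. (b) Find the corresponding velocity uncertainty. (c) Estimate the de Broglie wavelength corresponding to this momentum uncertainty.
(a) Δp_min = 3.013 × 10^-25 kg·m/s
(b) Δv_min = 180.140 m/s
(c) λ_dB = 2.199 nm

Step-by-step:

(a) From the uncertainty principle:
Δp_min = ℏ/(2Δx) = (1.055e-34 J·s)/(2 × 1.750e-10 m) = 3.013e-25 kg·m/s

(b) The velocity uncertainty:
Δv = Δp/m = (3.013e-25 kg·m/s)/(1.673e-27 kg) = 1.801e+02 m/s = 180.140 m/s

(c) The de Broglie wavelength for this momentum:
λ = h/p = (6.626e-34 J·s)/(3.013e-25 kg·m/s) = 2.199e-09 m = 2.199 nm

Note: The de Broglie wavelength is comparable to the localization size, as expected from wave-particle duality.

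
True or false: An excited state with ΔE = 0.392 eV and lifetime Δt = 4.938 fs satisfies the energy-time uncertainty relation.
Yes, it satisfies the uncertainty relation.

Calculate the product ΔEΔt:
ΔE = 0.392 eV = 6.281e-20 J
ΔEΔt = (6.281e-20 J) × (4.938e-15 s)
ΔEΔt = 3.101e-34 J·s

Compare to the minimum allowed value ℏ/2:
ℏ/2 = 5.273e-35 J·s

Since ΔEΔt = 3.101e-34 J·s ≥ 5.273e-35 J·s = ℏ/2,
this satisfies the uncertainty relation.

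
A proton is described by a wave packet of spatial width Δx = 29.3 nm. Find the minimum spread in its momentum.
1.800 × 10^-27 kg·m/s

For a wave packet, the spatial width Δx and momentum spread Δp are related by the uncertainty principle:
ΔxΔp ≥ ℏ/2

The minimum momentum spread is:
Δp_min = ℏ/(2Δx)
Δp_min = (1.055e-34 J·s) / (2 × 2.930e-08 m)
Δp_min = 1.800e-27 kg·m/s

A wave packet cannot have both a well-defined position and well-defined momentum.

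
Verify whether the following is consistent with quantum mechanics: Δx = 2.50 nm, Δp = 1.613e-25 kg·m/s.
Yes, it satisfies the uncertainty principle.

Calculate the product ΔxΔp:
ΔxΔp = (2.500e-09 m) × (1.613e-25 kg·m/s)
ΔxΔp = 4.033e-34 J·s

Compare to the minimum allowed value ℏ/2:
ℏ/2 = 5.273e-35 J·s

Since ΔxΔp = 4.033e-34 J·s ≥ 5.273e-35 J·s = ℏ/2,
the measurement satisfies the uncertainty principle.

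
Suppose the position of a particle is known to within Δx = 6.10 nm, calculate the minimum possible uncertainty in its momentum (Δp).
8.644 × 10^-27 kg·m/s

Using the Heisenberg uncertainty principle:
ΔxΔp ≥ ℏ/2

The minimum uncertainty in momentum is:
Δp_min = ℏ/(2Δx)
Δp_min = (1.055e-34 J·s) / (2 × 6.100e-09 m)
Δp_min = 8.644e-27 kg·m/s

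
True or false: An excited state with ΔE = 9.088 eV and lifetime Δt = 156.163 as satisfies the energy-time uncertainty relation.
Yes, it satisfies the uncertainty relation.

Calculate the product ΔEΔt:
ΔE = 9.088 eV = 1.456e-18 J
ΔEΔt = (1.456e-18 J) × (1.562e-16 s)
ΔEΔt = 2.274e-34 J·s

Compare to the minimum allowed value ℏ/2:
ℏ/2 = 5.273e-35 J·s

Since ΔEΔt = 2.274e-34 J·s ≥ 5.273e-35 J·s = ℏ/2,
this satisfies the uncertainty relation.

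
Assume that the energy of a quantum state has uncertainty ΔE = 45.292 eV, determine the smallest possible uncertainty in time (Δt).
7.266 as

Using the energy-time uncertainty principle:
ΔEΔt ≥ ℏ/2

The minimum uncertainty in time is:
Δt_min = ℏ/(2ΔE)
Δt_min = (1.055e-34 J·s) / (2 × 7.257e-18 J)
Δt_min = 7.266e-18 s = 7.266 as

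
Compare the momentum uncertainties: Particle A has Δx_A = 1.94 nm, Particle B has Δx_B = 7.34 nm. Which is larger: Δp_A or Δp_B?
Particle A has the larger minimum momentum uncertainty, by a factor of 3.78.

For each particle, the minimum momentum uncertainty is Δp_min = ℏ/(2Δx):

Particle A: Δp_A = ℏ/(2×1.940e-09 m) = 2.718e-26 kg·m/s
Particle B: Δp_B = ℏ/(2×7.340e-09 m) = 7.184e-27 kg·m/s

Ratio: Δp_A/Δp_B = 3.78

Since Δp_min ∝ 1/Δx, the particle with smaller position uncertainty (A) has larger momentum uncertainty.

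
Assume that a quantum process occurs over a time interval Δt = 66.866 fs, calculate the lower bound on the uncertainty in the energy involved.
4.922 meV

Using the energy-time uncertainty principle:
ΔEΔt ≥ ℏ/2

The minimum uncertainty in energy is:
ΔE_min = ℏ/(2Δt)
ΔE_min = (1.055e-34 J·s) / (2 × 6.687e-14 s)
ΔE_min = 7.886e-22 J = 4.922 meV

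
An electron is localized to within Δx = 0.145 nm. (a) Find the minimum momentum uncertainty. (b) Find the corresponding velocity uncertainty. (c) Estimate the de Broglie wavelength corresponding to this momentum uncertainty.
(a) Δp_min = 3.636 × 10^-25 kg·m/s
(b) Δv_min = 399.199 km/s
(c) λ_dB = 1.822 nm

Step-by-step:

(a) From the uncertainty principle:
Δp_min = ℏ/(2Δx) = (1.055e-34 J·s)/(2 × 1.450e-10 m) = 3.636e-25 kg·m/s

(b) The velocity uncertainty:
Δv = Δp/m = (3.636e-25 kg·m/s)/(9.109e-31 kg) = 3.992e+05 m/s = 399.199 km/s

(c) The de Broglie wavelength for this momentum:
λ = h/p = (6.626e-34 J·s)/(3.636e-25 kg·m/s) = 1.822e-09 m = 1.822 nm

Note: The de Broglie wavelength is comparable to the localization size, as expected from wave-particle duality.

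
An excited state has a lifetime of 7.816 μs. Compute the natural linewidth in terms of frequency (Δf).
10.181 kHz

Using the energy-time uncertainty principle and E = hf:
ΔEΔt ≥ ℏ/2
hΔf·Δt ≥ ℏ/2

The minimum frequency uncertainty is:
Δf = ℏ/(2hτ) = 1/(4πτ)
Δf = 1/(4π × 7.816e-06 s)
Δf = 1.018e+04 Hz = 10.181 kHz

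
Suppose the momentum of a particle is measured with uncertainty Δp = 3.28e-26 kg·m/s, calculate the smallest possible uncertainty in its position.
1.608 nm

Using the Heisenberg uncertainty principle:
ΔxΔp ≥ ℏ/2

The minimum uncertainty in position is:
Δx_min = ℏ/(2Δp)
Δx_min = (1.055e-34 J·s) / (2 × 3.280e-26 kg·m/s)
Δx_min = 1.608e-09 m = 1.608 nm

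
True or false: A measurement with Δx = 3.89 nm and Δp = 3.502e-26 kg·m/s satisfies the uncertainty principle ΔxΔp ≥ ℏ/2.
Yes, it satisfies the uncertainty principle.

Calculate the product ΔxΔp:
ΔxΔp = (3.890e-09 m) × (3.502e-26 kg·m/s)
ΔxΔp = 1.362e-34 J·s

Compare to the minimum allowed value ℏ/2:
ℏ/2 = 5.273e-35 J·s

Since ΔxΔp = 1.362e-34 J·s ≥ 5.273e-35 J·s = ℏ/2,
the measurement satisfies the uncertainty principle.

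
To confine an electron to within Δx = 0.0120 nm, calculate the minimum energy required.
66.146 eV

Localizing a particle requires giving it sufficient momentum uncertainty:

1. From uncertainty principle: Δp ≥ ℏ/(2Δx)
   Δp_min = (1.055e-34 J·s) / (2 × 1.200e-11 m)
   Δp_min = 4.394e-24 kg·m/s

2. This momentum uncertainty corresponds to kinetic energy:
   KE ≈ (Δp)²/(2m) = (4.394e-24)²/(2 × 9.109e-31 kg)
   KE = 1.060e-17 J = 66.146 eV

Tighter localization requires more energy.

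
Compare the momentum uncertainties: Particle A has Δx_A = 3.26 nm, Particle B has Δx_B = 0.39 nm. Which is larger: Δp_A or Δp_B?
Particle B has the larger minimum momentum uncertainty, by a factor of 8.36.

For each particle, the minimum momentum uncertainty is Δp_min = ℏ/(2Δx):

Particle A: Δp_A = ℏ/(2×3.260e-09 m) = 1.617e-26 kg·m/s
Particle B: Δp_B = ℏ/(2×3.900e-10 m) = 1.352e-25 kg·m/s

Ratio: Δp_B/Δp_A = 8.36

Since Δp_min ∝ 1/Δx, the particle with smaller position uncertainty (B) has larger momentum uncertainty.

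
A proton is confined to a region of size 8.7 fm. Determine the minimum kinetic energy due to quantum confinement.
68.536 keV

Using the uncertainty principle:

1. Position uncertainty: Δx ≈ 8.700e-15 m
2. Minimum momentum uncertainty: Δp = ℏ/(2Δx) = 6.061e-21 kg·m/s
3. Minimum kinetic energy:
   KE = (Δp)²/(2m) = (6.061e-21)²/(2 × 1.673e-27 kg)
   KE = 1.098e-14 J = 68.536 keV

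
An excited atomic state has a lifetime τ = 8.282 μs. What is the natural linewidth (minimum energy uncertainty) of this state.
39.738 peV

Using the energy-time uncertainty principle:
ΔEΔt ≥ ℏ/2

The lifetime τ represents the time uncertainty Δt.
The natural linewidth (minimum energy uncertainty) is:

ΔE = ℏ/(2τ)
ΔE = (1.055e-34 J·s) / (2 × 8.282e-06 s)
ΔE = 6.367e-30 J = 39.738 peV

This natural linewidth limits the precision of spectroscopic measurements.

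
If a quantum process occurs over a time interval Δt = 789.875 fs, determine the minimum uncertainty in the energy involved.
416.656 μeV

Using the energy-time uncertainty principle:
ΔEΔt ≥ ℏ/2

The minimum uncertainty in energy is:
ΔE_min = ℏ/(2Δt)
ΔE_min = (1.055e-34 J·s) / (2 × 7.899e-13 s)
ΔE_min = 6.676e-23 J = 416.656 μeV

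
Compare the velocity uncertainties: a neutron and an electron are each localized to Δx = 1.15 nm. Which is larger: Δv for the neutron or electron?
The electron has the larger minimum velocity uncertainty, by a ratio of 1838.7.

For both particles, Δp_min = ℏ/(2Δx) = 4.585e-26 kg·m/s (same for both).

The velocity uncertainty is Δv = Δp/m:
- neutron: Δv = 4.585e-26 / 1.675e-27 = 2.737e+01 m/s = 27.375 m/s
- electron: Δv = 4.585e-26 / 9.109e-31 = 5.033e+04 m/s = 50.334 km/s

Ratio: 5.033e+04 / 2.737e+01 = 1838.7

The lighter particle has larger velocity uncertainty because Δv ∝ 1/m.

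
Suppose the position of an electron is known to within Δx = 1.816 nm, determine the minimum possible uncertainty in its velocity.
31.874 km/s

Using the Heisenberg uncertainty principle and Δp = mΔv:
ΔxΔp ≥ ℏ/2
Δx(mΔv) ≥ ℏ/2

The minimum uncertainty in velocity is:
Δv_min = ℏ/(2mΔx)
Δv_min = (1.055e-34 J·s) / (2 × 9.109e-31 kg × 1.816e-09 m)
Δv_min = 3.187e+04 m/s = 31.874 km/s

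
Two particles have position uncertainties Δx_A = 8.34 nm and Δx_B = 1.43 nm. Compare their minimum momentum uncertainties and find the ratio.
Particle B has the larger minimum momentum uncertainty, by a factor of 5.83.

For each particle, the minimum momentum uncertainty is Δp_min = ℏ/(2Δx):

Particle A: Δp_A = ℏ/(2×8.340e-09 m) = 6.322e-27 kg·m/s
Particle B: Δp_B = ℏ/(2×1.430e-09 m) = 3.687e-26 kg·m/s

Ratio: Δp_B/Δp_A = 5.83

Since Δp_min ∝ 1/Δx, the particle with smaller position uncertainty (B) has larger momentum uncertainty.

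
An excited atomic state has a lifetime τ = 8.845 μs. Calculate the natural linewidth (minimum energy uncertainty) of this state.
37.208 peV

Using the energy-time uncertainty principle:
ΔEΔt ≥ ℏ/2

The lifetime τ represents the time uncertainty Δt.
The natural linewidth (minimum energy uncertainty) is:

ΔE = ℏ/(2τ)
ΔE = (1.055e-34 J·s) / (2 × 8.845e-06 s)
ΔE = 5.961e-30 J = 37.208 peV

This natural linewidth limits the precision of spectroscopic measurements.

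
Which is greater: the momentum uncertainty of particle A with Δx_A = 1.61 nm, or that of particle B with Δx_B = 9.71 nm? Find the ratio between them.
Particle A has the larger minimum momentum uncertainty, by a factor of 6.03.

For each particle, the minimum momentum uncertainty is Δp_min = ℏ/(2Δx):

Particle A: Δp_A = ℏ/(2×1.610e-09 m) = 3.275e-26 kg·m/s
Particle B: Δp_B = ℏ/(2×9.710e-09 m) = 5.430e-27 kg·m/s

Ratio: Δp_A/Δp_B = 6.03

Since Δp_min ∝ 1/Δx, the particle with smaller position uncertainty (A) has larger momentum uncertainty.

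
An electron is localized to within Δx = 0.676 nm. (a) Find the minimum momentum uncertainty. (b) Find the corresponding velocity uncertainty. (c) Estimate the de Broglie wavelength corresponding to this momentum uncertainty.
(a) Δp_min = 7.800 × 10^-26 kg·m/s
(b) Δv_min = 85.627 km/s
(c) λ_dB = 8.495 nm

Step-by-step:

(a) From the uncertainty principle:
Δp_min = ℏ/(2Δx) = (1.055e-34 J·s)/(2 × 6.760e-10 m) = 7.800e-26 kg·m/s

(b) The velocity uncertainty:
Δv = Δp/m = (7.800e-26 kg·m/s)/(9.109e-31 kg) = 8.563e+04 m/s = 85.627 km/s

(c) The de Broglie wavelength for this momentum:
λ = h/p = (6.626e-34 J·s)/(7.800e-26 kg·m/s) = 8.495e-09 m = 8.495 nm

Note: The de Broglie wavelength is comparable to the localization size, as expected from wave-particle duality.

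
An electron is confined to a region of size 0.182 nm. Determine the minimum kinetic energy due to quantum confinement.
287.555 meV

Using the uncertainty principle:

1. Position uncertainty: Δx ≈ 1.820e-10 m
2. Minimum momentum uncertainty: Δp = ℏ/(2Δx) = 2.897e-25 kg·m/s
3. Minimum kinetic energy:
   KE = (Δp)²/(2m) = (2.897e-25)²/(2 × 9.109e-31 kg)
   KE = 4.607e-20 J = 287.555 meV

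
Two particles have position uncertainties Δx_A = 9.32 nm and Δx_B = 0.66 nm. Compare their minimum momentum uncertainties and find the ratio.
Particle B has the larger minimum momentum uncertainty, by a factor of 14.12.

For each particle, the minimum momentum uncertainty is Δp_min = ℏ/(2Δx):

Particle A: Δp_A = ℏ/(2×9.320e-09 m) = 5.658e-27 kg·m/s
Particle B: Δp_B = ℏ/(2×6.600e-10 m) = 7.989e-26 kg·m/s

Ratio: Δp_B/Δp_A = 14.12

Since Δp_min ∝ 1/Δx, the particle with smaller position uncertainty (B) has larger momentum uncertainty.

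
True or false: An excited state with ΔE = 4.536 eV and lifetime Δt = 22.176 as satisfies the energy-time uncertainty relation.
No, it violates the uncertainty relation.

Calculate the product ΔEΔt:
ΔE = 4.536 eV = 7.267e-19 J
ΔEΔt = (7.267e-19 J) × (2.218e-17 s)
ΔEΔt = 1.612e-35 J·s

Compare to the minimum allowed value ℏ/2:
ℏ/2 = 5.273e-35 J·s

Since ΔEΔt = 1.612e-35 J·s < 5.273e-35 J·s = ℏ/2,
this violates the uncertainty relation.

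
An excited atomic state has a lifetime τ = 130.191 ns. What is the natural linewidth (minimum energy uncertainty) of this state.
2.528 neV

Using the energy-time uncertainty principle:
ΔEΔt ≥ ℏ/2

The lifetime τ represents the time uncertainty Δt.
The natural linewidth (minimum energy uncertainty) is:

ΔE = ℏ/(2τ)
ΔE = (1.055e-34 J·s) / (2 × 1.302e-07 s)
ΔE = 4.050e-28 J = 2.528 neV

This natural linewidth limits the precision of spectroscopic measurements.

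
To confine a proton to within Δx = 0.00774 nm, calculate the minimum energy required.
86.591 meV

Localizing a particle requires giving it sufficient momentum uncertainty:

1. From uncertainty principle: Δp ≥ ℏ/(2Δx)
   Δp_min = (1.055e-34 J·s) / (2 × 7.740e-12 m)
   Δp_min = 6.812e-24 kg·m/s

2. This momentum uncertainty corresponds to kinetic energy:
   KE ≈ (Δp)²/(2m) = (6.812e-24)²/(2 × 1.673e-27 kg)
   KE = 1.387e-20 J = 86.591 meV

Tighter localization requires more energy.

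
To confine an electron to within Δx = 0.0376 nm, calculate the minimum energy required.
6.737 eV

Localizing a particle requires giving it sufficient momentum uncertainty:

1. From uncertainty principle: Δp ≥ ℏ/(2Δx)
   Δp_min = (1.055e-34 J·s) / (2 × 3.760e-11 m)
   Δp_min = 1.402e-24 kg·m/s

2. This momentum uncertainty corresponds to kinetic energy:
   KE ≈ (Δp)²/(2m) = (1.402e-24)²/(2 × 9.109e-31 kg)
   KE = 1.079e-18 J = 6.737 eV

Tighter localization requires more energy.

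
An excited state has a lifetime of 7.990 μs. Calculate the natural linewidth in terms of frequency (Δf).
9.960 kHz

Using the energy-time uncertainty principle and E = hf:
ΔEΔt ≥ ℏ/2
hΔf·Δt ≥ ℏ/2

The minimum frequency uncertainty is:
Δf = ℏ/(2hτ) = 1/(4πτ)
Δf = 1/(4π × 7.990e-06 s)
Δf = 9.960e+03 Hz = 9.960 kHz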